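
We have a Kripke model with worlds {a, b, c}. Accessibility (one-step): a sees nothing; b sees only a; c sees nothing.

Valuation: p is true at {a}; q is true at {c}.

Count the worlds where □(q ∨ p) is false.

0

a: no successors, so □(q ∨ p) holds vacuously. ✓
b: successors {a}; q ∨ p there: a:T. ✓
c: no successors, so □(q ∨ p) holds vacuously. ✓
Satisfying worlds: {a, b, c}.
So □(q ∨ p) fails at the other 0 worlds.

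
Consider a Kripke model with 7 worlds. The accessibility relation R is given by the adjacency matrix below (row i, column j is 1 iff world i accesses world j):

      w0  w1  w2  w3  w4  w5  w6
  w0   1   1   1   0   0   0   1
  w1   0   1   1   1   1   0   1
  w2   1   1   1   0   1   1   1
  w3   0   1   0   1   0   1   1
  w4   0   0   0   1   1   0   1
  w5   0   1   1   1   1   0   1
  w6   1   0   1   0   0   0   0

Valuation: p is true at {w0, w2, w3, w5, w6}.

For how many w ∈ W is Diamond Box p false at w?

1

w0: successors {w0, w1, w2, w6}; Box p there: w0:F, w1:F, w2:F, w6:T. ✓
w1: successors {w1, w2, w3, w4, w6}; Box p there: w1:F, w2:F, w3:F, w4:F, w6:T. ✓
w2: successors {w0, w1, w2, w4, w5, w6}; Box p there: w0:F, w1:F, w2:F, w4:F, w5:F, w6:T. ✓
w3: successors {w1, w3, w5, w6}; Box p there: w1:F, w3:F, w5:F, w6:T. ✓
w4: successors {w3, w4, w6}; Box p there: w3:F, w4:F, w6:T. ✓
w5: successors {w1, w2, w3, w4, w6}; Box p there: w1:F, w2:F, w3:F, w4:F, w6:T. ✓
w6: successors {w0, w2}; Box p there: w0:F, w2:F. ✗
Satisfying worlds: {w0, w1, w2, w3, w4, w5}.
So Diamond Box p fails at the other 1 world.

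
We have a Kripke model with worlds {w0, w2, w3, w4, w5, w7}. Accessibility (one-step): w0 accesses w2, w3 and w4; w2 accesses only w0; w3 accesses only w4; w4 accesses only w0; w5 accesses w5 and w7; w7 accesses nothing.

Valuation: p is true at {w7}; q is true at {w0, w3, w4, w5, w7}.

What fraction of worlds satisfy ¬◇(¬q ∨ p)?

w0: ◇(¬q ∨ p) is T. ✗
w2: ◇(¬q ∨ p) is F. ✓
w3: ◇(¬q ∨ p) is F. ✓
w4: ◇(¬q ∨ p) is F. ✓
w5: ◇(¬q ∨ p) is T. ✗
w7: ◇(¬q ∨ p) is F. ✓
That's 4 of 6 worlds, so 4/6 = 2/3.

2/3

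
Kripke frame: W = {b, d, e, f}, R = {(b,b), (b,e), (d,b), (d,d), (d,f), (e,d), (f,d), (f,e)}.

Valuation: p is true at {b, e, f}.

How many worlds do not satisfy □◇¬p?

b: successors {b, e}; ◇¬p there: b:F, e:T. ✗
d: successors {b, d, f}; ◇¬p there: b:F, d:T, f:T. ✗
e: successors {d}; ◇¬p there: d:T. ✓
f: successors {d, e}; ◇¬p there: d:T, e:T. ✓
Satisfying worlds: {e, f}.
So □◇¬p fails at the other 2 worlds.

2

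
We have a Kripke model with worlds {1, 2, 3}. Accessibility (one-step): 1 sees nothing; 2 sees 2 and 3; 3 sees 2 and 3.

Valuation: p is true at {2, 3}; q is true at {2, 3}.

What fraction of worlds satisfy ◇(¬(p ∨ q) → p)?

1: no successors, so ◇(¬(p ∨ q) → p) fails. ✗
2: successors {2, 3}; ¬(p ∨ q) → p there: 2:T, 3:T. ✓
3: successors {2, 3}; ¬(p ∨ q) → p there: 2:T, 3:T. ✓
That's 2 of 3 worlds, so 2/3.

2/3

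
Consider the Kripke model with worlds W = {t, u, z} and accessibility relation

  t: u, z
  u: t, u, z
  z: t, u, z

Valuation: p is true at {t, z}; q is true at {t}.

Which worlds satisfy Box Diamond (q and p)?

t: successors {u, z}; Diamond (q and p) there: u:T, z:T. ✓
u: successors {t, u, z}; Diamond (q and p) there: t:F, u:T, z:T. ✗
z: successors {t, u, z}; Diamond (q and p) there: t:F, u:T, z:T. ✗

{t}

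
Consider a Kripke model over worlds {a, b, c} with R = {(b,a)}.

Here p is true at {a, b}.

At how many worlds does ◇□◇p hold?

a: no successors, so ◇□◇p fails. ✗
b: successors {a}; □◇p there: a:T. ✓
c: no successors, so ◇□◇p fails. ✗
Satisfying worlds: {b}.

1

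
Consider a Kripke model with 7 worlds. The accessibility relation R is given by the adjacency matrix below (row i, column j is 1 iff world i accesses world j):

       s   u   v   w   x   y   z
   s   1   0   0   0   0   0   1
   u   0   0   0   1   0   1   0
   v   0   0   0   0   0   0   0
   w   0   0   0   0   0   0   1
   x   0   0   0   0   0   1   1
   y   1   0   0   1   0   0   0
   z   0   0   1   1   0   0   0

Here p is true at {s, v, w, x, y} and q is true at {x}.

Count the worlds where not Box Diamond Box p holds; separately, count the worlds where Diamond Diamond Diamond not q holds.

3 and 6

For not Box Diamond Box p:
s: Box Diamond Box p is T. ✗
u: Box Diamond Box p is F. ✓
v: Box Diamond Box p is T. ✗
w: Box Diamond Box p is T. ✗
x: Box Diamond Box p is F. ✓
y: Box Diamond Box p is T. ✗
z: Box Diamond Box p is F. ✓
— 3 worlds.
For Diamond Diamond Diamond not q:
s: successors {s, z}; Diamond Diamond not q there: s:T, z:T. ✓
u: successors {w, y}; Diamond Diamond not q there: w:T, y:T. ✓
v: no successors, so Diamond Diamond Diamond not q fails. ✗
w: successors {z}; Diamond Diamond not q there: z:T. ✓
x: successors {y, z}; Diamond Diamond not q there: y:T, z:T. ✓
y: successors {s, w}; Diamond Diamond not q there: s:T, w:T. ✓
z: successors {v, w}; Diamond Diamond not q there: v:F, w:T. ✓
— 6 worlds.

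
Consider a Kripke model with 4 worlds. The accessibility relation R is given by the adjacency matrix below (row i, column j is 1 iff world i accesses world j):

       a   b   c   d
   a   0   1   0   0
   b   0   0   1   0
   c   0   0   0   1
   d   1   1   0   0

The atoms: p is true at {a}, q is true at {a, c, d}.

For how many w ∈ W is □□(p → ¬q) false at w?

a: successors {b}; □(p → ¬q) there: b:T. ✓
b: successors {c}; □(p → ¬q) there: c:T. ✓
c: successors {d}; □(p → ¬q) there: d:F. ✗
d: successors {a, b}; □(p → ¬q) there: a:T, b:T. ✓
Satisfying worlds: {a, b, d}.
So □□(p → ¬q) fails at the other 1 world.

1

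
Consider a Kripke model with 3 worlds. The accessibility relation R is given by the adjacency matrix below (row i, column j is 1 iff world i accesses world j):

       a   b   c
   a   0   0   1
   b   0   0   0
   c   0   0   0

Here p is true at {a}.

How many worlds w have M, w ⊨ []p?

2

a: successors {c}; p there: c:F. ✗
b: no successors, so []p holds vacuously. ✓
c: no successors, so []p holds vacuously. ✓
Satisfying worlds: {b, c}.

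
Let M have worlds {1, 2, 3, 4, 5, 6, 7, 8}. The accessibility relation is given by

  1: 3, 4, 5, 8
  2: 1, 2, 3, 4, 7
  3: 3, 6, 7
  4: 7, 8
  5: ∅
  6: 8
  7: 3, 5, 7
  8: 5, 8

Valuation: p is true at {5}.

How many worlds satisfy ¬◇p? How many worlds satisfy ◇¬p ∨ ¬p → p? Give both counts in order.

For ¬◇p:
1: ◇p is T. ✗
2: ◇p is F. ✓
3: ◇p is F. ✓
4: ◇p is F. ✓
5: ◇p is F. ✓
6: ◇p is F. ✓
7: ◇p is T. ✗
8: ◇p is T. ✗
— 5 worlds.
For ◇¬p ∨ ¬p → p:
1: ◇¬p ∨ ¬p is T, p is F. ✗
2: ◇¬p ∨ ¬p is T, p is F. ✗
3: ◇¬p ∨ ¬p is T, p is F. ✗
4: ◇¬p ∨ ¬p is T, p is F. ✗
5: ◇¬p ∨ ¬p is F, p is T. ✓
6: ◇¬p ∨ ¬p is T, p is F. ✗
7: ◇¬p ∨ ¬p is T, p is F. ✗
8: ◇¬p ∨ ¬p is T, p is F. ✗
— 1 world.

5 and 1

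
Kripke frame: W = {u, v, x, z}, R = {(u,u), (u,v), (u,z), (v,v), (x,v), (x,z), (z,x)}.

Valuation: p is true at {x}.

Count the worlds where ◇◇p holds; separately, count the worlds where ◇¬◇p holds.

2 and 4

For ◇◇p:
u: successors {u, v, z}; ◇p there: u:F, v:F, z:T. ✓
v: successors {v}; ◇p there: v:F. ✗
x: successors {v, z}; ◇p there: v:F, z:T. ✓
z: successors {x}; ◇p there: x:F. ✗
— 2 worlds.
For ◇¬◇p:
u: successors {u, v, z}; ¬◇p there: u:T, v:T, z:F. ✓
v: successors {v}; ¬◇p there: v:T. ✓
x: successors {v, z}; ¬◇p there: v:T, z:F. ✓
z: successors {x}; ¬◇p there: x:T. ✓
— 4 worlds.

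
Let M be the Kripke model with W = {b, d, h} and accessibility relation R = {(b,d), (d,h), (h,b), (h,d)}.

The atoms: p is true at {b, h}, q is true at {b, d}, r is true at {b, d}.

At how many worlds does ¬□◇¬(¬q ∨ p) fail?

1

b: □◇¬(¬q ∨ p) is F. ✓
d: □◇¬(¬q ∨ p) is T. ✗
h: □◇¬(¬q ∨ p) is F. ✓
Satisfying worlds: {b, h}.
So ¬□◇¬(¬q ∨ p) fails at the other 1 world.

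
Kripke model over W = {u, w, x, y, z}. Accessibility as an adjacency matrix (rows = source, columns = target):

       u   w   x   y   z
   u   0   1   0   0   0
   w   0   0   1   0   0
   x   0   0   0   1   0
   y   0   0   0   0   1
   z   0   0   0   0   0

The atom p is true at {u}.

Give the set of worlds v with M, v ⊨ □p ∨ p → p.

{u, w, x, y}

u: □p ∨ p is T, p is T. ✓
w: □p ∨ p is F, p is F. ✓
x: □p ∨ p is F, p is F. ✓
y: □p ∨ p is F, p is F. ✓
z: □p ∨ p is T, p is F. ✗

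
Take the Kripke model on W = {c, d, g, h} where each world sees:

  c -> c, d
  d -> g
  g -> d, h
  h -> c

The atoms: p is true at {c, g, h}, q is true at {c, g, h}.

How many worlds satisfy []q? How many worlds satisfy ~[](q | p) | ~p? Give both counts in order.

2 and 3

For []q:
c: successors {c, d}; q there: c:T, d:F. ✗
d: successors {g}; q there: g:T. ✓
g: successors {d, h}; q there: d:F, h:T. ✗
h: successors {c}; q there: c:T. ✓
— 2 worlds.
For ~[](q | p) | ~p:
c: ~[](q | p) is T, ~p is F. ✓
d: ~[](q | p) is F, ~p is T. ✓
g: ~[](q | p) is T, ~p is F. ✓
h: ~[](q | p) is F, ~p is F. ✗
— 3 worlds.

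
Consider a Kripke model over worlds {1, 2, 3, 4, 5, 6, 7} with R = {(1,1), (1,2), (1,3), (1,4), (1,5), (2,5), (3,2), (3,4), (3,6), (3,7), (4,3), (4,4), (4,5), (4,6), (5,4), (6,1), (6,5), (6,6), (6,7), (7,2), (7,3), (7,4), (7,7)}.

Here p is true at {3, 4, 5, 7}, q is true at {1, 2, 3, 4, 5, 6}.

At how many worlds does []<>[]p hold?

3

1: successors {1, 2, 3, 4, 5}; <>[]p there: 1:T, 2:T, 3:T, 4:T, 5:F. ✗
2: successors {5}; <>[]p there: 5:F. ✗
3: successors {2, 4, 6, 7}; <>[]p there: 2:T, 4:T, 6:T, 7:T. ✓
4: successors {3, 4, 5, 6}; <>[]p there: 3:T, 4:T, 5:F, 6:T. ✗
5: successors {4}; <>[]p there: 4:T. ✓
6: successors {1, 5, 6, 7}; <>[]p there: 1:T, 5:F, 6:T, 7:T. ✗
7: successors {2, 3, 4, 7}; <>[]p there: 2:T, 3:T, 4:T, 7:T. ✓
Satisfying worlds: {3, 5, 7}.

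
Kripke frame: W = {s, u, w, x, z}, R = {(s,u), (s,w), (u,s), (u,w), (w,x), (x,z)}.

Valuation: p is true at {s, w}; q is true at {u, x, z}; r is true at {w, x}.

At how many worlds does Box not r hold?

s: successors {u, w}; not r there: u:T, w:F. ✗
u: successors {s, w}; not r there: s:T, w:F. ✗
w: successors {x}; not r there: x:F. ✗
x: successors {z}; not r there: z:T. ✓
z: no successors, so Box not r holds vacuously. ✓
Satisfying worlds: {x, z}.

2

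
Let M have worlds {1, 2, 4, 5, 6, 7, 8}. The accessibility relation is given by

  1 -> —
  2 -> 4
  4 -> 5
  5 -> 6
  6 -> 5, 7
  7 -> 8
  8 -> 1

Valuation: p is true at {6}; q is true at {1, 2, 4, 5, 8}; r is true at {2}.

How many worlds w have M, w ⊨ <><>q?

4

1: no successors, so <><>q fails. ✗
2: successors {4}; <>q there: 4:T. ✓
4: successors {5}; <>q there: 5:F. ✗
5: successors {6}; <>q there: 6:T. ✓
6: successors {5, 7}; <>q there: 5:F, 7:T. ✓
7: successors {8}; <>q there: 8:T. ✓
8: successors {1}; <>q there: 1:F. ✗
Satisfying worlds: {2, 5, 6, 7}.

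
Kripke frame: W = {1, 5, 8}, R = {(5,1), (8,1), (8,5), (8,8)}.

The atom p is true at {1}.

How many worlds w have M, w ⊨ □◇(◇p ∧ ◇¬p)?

1: no successors, so □◇(◇p ∧ ◇¬p) holds vacuously. ✓
5: successors {1}; ◇(◇p ∧ ◇¬p) there: 1:F. ✗
8: successors {1, 5, 8}; ◇(◇p ∧ ◇¬p) there: 1:F, 5:F, 8:T. ✗
Satisfying worlds: {1}.

1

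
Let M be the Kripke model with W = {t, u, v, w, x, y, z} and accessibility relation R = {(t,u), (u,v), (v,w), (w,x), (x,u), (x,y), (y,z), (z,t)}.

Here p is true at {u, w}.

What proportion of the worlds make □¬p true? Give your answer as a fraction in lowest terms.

4/7

t: successors {u}; ¬p there: u:F. ✗
u: successors {v}; ¬p there: v:T. ✓
v: successors {w}; ¬p there: w:F. ✗
w: successors {x}; ¬p there: x:T. ✓
x: successors {u, y}; ¬p there: u:F, y:T. ✗
y: successors {z}; ¬p there: z:T. ✓
z: successors {t}; ¬p there: t:T. ✓
That's 4 of 7 worlds, so 4/7.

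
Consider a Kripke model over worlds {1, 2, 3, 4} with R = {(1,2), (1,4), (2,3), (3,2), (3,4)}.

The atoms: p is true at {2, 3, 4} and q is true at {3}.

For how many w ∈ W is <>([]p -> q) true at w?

1

1: successors {2, 4}; []p -> q there: 2:F, 4:F. ✗
2: successors {3}; []p -> q there: 3:T. ✓
3: successors {2, 4}; []p -> q there: 2:F, 4:F. ✗
4: no successors, so <>([]p -> q) fails. ✗
Satisfying worlds: {2}.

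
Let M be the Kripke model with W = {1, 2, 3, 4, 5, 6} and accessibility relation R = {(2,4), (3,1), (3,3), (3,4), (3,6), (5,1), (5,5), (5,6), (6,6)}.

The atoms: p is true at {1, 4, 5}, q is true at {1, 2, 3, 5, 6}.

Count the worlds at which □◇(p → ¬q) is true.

3

1: no successors, so □◇(p → ¬q) holds vacuously. ✓
2: successors {4}; ◇(p → ¬q) there: 4:F. ✗
3: successors {1, 3, 4, 6}; ◇(p → ¬q) there: 1:F, 3:T, 4:F, 6:T. ✗
4: no successors, so □◇(p → ¬q) holds vacuously. ✓
5: successors {1, 5, 6}; ◇(p → ¬q) there: 1:F, 5:T, 6:T. ✗
6: successors {6}; ◇(p → ¬q) there: 6:T. ✓
Satisfying worlds: {1, 4, 6}.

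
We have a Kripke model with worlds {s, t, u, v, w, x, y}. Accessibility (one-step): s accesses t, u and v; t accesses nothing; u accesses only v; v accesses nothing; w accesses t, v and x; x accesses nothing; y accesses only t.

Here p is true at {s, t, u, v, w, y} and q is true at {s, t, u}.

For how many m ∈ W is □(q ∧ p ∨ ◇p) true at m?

4

s: successors {t, u, v}; q ∧ p ∨ ◇p there: t:T, u:T, v:F. ✗
t: no successors, so □(q ∧ p ∨ ◇p) holds vacuously. ✓
u: successors {v}; q ∧ p ∨ ◇p there: v:F. ✗
v: no successors, so □(q ∧ p ∨ ◇p) holds vacuously. ✓
w: successors {t, v, x}; q ∧ p ∨ ◇p there: t:T, v:F, x:F. ✗
x: no successors, so □(q ∧ p ∨ ◇p) holds vacuously. ✓
y: successors {t}; q ∧ p ∨ ◇p there: t:T. ✓
Satisfying worlds: {t, v, x, y}.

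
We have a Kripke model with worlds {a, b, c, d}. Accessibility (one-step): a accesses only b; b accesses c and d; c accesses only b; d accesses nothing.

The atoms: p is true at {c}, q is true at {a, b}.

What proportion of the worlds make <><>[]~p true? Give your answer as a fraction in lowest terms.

1/2

a: successors {b}; <>[]~p there: b:T. ✓
b: successors {c, d}; <>[]~p there: c:F, d:F. ✗
c: successors {b}; <>[]~p there: b:T. ✓
d: no successors, so <><>[]~p fails. ✗
That's 2 of 4 worlds, so 2/4 = 1/2.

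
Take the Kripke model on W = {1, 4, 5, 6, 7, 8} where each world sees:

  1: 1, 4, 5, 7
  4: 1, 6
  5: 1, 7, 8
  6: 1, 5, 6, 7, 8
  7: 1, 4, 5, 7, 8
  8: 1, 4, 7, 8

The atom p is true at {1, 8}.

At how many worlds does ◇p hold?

1: successors {1, 4, 5, 7}; p there: 1:T, 4:F, 5:F, 7:F. ✓
4: successors {1, 6}; p there: 1:T, 6:F. ✓
5: successors {1, 7, 8}; p there: 1:T, 7:F, 8:T. ✓
6: successors {1, 5, 6, 7, 8}; p there: 1:T, 5:F, 6:F, 7:F, 8:T. ✓
7: successors {1, 4, 5, 7, 8}; p there: 1:T, 4:F, 5:F, 7:F, 8:T. ✓
8: successors {1, 4, 7, 8}; p there: 1:T, 4:F, 7:F, 8:T. ✓
Satisfying worlds: {1, 4, 5, 6, 7, 8}.

6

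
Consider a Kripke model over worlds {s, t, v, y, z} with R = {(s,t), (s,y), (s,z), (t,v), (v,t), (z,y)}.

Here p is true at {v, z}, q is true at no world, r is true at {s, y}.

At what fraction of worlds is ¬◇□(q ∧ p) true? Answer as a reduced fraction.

s: ◇□(q ∧ p) is T. ✗
t: ◇□(q ∧ p) is F. ✓
v: ◇□(q ∧ p) is F. ✓
y: ◇□(q ∧ p) is F. ✓
z: ◇□(q ∧ p) is T. ✗
That's 3 of 5 worlds, so 3/5.

3/5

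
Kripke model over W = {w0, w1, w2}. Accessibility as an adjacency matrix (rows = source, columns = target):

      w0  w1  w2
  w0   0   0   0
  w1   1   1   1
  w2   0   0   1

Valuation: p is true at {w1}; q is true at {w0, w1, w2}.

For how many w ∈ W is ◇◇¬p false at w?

1

w0: no successors, so ◇◇¬p fails. ✗
w1: successors {w0, w1, w2}; ◇¬p there: w0:F, w1:T, w2:T. ✓
w2: successors {w2}; ◇¬p there: w2:T. ✓
Satisfying worlds: {w1, w2}.
So ◇◇¬p fails at the other 1 world.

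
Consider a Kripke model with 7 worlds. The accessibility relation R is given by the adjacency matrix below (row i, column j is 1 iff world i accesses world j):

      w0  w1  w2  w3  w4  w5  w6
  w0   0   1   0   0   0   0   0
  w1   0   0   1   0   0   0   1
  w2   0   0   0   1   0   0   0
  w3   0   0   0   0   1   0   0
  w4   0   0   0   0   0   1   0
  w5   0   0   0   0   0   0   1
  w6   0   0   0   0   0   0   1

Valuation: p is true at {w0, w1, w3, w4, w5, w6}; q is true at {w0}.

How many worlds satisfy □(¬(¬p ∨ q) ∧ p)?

w0: successors {w1}; ¬(¬p ∨ q) ∧ p there: w1:T. ✓
w1: successors {w2, w6}; ¬(¬p ∨ q) ∧ p there: w2:F, w6:T. ✗
w2: successors {w3}; ¬(¬p ∨ q) ∧ p there: w3:T. ✓
w3: successors {w4}; ¬(¬p ∨ q) ∧ p there: w4:T. ✓
w4: successors {w5}; ¬(¬p ∨ q) ∧ p there: w5:T. ✓
w5: successors {w6}; ¬(¬p ∨ q) ∧ p there: w6:T. ✓
w6: successors {w6}; ¬(¬p ∨ q) ∧ p there: w6:T. ✓
Satisfying worlds: {w0, w2, w3, w4, w5, w6}.

6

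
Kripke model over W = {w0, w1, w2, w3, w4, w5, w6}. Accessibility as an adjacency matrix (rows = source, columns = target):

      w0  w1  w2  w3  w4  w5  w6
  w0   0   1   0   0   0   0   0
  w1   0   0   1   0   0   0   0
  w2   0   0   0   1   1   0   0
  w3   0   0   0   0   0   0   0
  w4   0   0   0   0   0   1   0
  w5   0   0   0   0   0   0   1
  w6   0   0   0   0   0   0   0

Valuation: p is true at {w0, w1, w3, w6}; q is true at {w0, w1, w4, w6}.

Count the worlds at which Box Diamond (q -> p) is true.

5

w0: successors {w1}; Diamond (q -> p) there: w1:T. ✓
w1: successors {w2}; Diamond (q -> p) there: w2:T. ✓
w2: successors {w3, w4}; Diamond (q -> p) there: w3:F, w4:T. ✗
w3: no successors, so Box Diamond (q -> p) holds vacuously. ✓
w4: successors {w5}; Diamond (q -> p) there: w5:T. ✓
w5: successors {w6}; Diamond (q -> p) there: w6:F. ✗
w6: no successors, so Box Diamond (q -> p) holds vacuously. ✓
Satisfying worlds: {w0, w1, w3, w4, w6}.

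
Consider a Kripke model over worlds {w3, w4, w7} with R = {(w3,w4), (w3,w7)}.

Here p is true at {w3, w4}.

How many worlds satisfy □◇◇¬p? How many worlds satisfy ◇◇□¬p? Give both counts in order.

2 and 0

For □◇◇¬p:
w3: successors {w4, w7}; ◇◇¬p there: w4:F, w7:F. ✗
w4: no successors, so □◇◇¬p holds vacuously. ✓
w7: no successors, so □◇◇¬p holds vacuously. ✓
— 2 worlds.
For ◇◇□¬p:
w3: successors {w4, w7}; ◇□¬p there: w4:F, w7:F. ✗
w4: no successors, so ◇◇□¬p fails. ✗
w7: no successors, so ◇◇□¬p fails. ✗
— 0 worlds.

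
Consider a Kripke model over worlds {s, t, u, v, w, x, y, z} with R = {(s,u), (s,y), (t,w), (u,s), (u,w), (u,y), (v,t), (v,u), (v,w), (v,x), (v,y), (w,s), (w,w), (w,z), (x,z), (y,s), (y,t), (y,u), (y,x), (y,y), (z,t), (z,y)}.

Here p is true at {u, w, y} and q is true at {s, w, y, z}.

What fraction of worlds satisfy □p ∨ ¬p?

5/8

s: □p is T, ¬p is T. ✓
t: □p is T, ¬p is T. ✓
u: □p is F, ¬p is F. ✗
v: □p is F, ¬p is T. ✓
w: □p is F, ¬p is F. ✗
x: □p is F, ¬p is T. ✓
y: □p is F, ¬p is F. ✗
z: □p is F, ¬p is T. ✓
That's 5 of 8 worlds, so 5/8.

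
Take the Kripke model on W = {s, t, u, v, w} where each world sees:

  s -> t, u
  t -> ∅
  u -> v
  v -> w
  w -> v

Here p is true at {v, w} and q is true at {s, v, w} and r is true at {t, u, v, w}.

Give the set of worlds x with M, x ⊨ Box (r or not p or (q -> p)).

{s, t, u, v, w}

s: successors {t, u}; r or not p or (q -> p) there: t:T, u:T. ✓
t: no successors, so Box (r or not p or (q -> p)) holds vacuously. ✓
u: successors {v}; r or not p or (q -> p) there: v:T. ✓
v: successors {w}; r or not p or (q -> p) there: w:T. ✓
w: successors {v}; r or not p or (q -> p) there: v:T. ✓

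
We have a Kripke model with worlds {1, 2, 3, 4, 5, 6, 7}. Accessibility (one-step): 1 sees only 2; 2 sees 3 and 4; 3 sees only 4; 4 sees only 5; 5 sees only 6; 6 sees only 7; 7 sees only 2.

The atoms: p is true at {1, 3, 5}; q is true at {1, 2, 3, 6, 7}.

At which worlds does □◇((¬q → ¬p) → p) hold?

{1, 3, 7}

1: successors {2}; ◇((¬q → ¬p) → p) there: 2:T. ✓
2: successors {3, 4}; ◇((¬q → ¬p) → p) there: 3:F, 4:T. ✗
3: successors {4}; ◇((¬q → ¬p) → p) there: 4:T. ✓
4: successors {5}; ◇((¬q → ¬p) → p) there: 5:F. ✗
5: successors {6}; ◇((¬q → ¬p) → p) there: 6:F. ✗
6: successors {7}; ◇((¬q → ¬p) → p) there: 7:F. ✗
7: successors {2}; ◇((¬q → ¬p) → p) there: 2:T. ✓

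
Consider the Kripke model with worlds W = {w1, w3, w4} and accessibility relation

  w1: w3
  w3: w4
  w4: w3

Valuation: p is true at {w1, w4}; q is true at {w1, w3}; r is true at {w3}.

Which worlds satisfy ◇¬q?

w1: successors {w3}; ¬q there: w3:F. ✗
w3: successors {w4}; ¬q there: w4:T. ✓
w4: successors {w3}; ¬q there: w3:F. ✗

{w3}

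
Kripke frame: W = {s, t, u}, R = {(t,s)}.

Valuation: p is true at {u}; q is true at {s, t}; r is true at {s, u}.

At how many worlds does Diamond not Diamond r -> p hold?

2

s: Diamond not Diamond r is F, p is F. ✓
t: Diamond not Diamond r is T, p is F. ✗
u: Diamond not Diamond r is F, p is T. ✓
Satisfying worlds: {s, u}.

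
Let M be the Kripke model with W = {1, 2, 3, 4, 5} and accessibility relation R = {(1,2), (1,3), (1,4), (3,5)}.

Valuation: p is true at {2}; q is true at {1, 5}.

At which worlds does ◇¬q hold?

{1}

1: successors {2, 3, 4}; ¬q there: 2:T, 3:T, 4:T. ✓
2: no successors, so ◇¬q fails. ✗
3: successors {5}; ¬q there: 5:F. ✗
4: no successors, so ◇¬q fails. ✗
5: no successors, so ◇¬q fails. ✗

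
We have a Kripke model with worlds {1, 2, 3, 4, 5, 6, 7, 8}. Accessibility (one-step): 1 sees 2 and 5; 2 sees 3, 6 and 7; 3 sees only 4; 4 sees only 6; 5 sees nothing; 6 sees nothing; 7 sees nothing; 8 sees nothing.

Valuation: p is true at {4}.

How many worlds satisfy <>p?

1

1: successors {2, 5}; p there: 2:F, 5:F. ✗
2: successors {3, 6, 7}; p there: 3:F, 6:F, 7:F. ✗
3: successors {4}; p there: 4:T. ✓
4: successors {6}; p there: 6:F. ✗
5: no successors, so <>p fails. ✗
6: no successors, so <>p fails. ✗
7: no successors, so <>p fails. ✗
8: no successors, so <>p fails. ✗
Satisfying worlds: {3}.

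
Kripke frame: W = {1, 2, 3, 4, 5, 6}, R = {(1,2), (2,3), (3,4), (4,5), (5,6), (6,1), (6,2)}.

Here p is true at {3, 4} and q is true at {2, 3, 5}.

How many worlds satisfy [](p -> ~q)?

1: successors {2}; p -> ~q there: 2:T. ✓
2: successors {3}; p -> ~q there: 3:F. ✗
3: successors {4}; p -> ~q there: 4:T. ✓
4: successors {5}; p -> ~q there: 5:T. ✓
5: successors {6}; p -> ~q there: 6:T. ✓
6: successors {1, 2}; p -> ~q there: 1:T, 2:T. ✓
Satisfying worlds: {1, 3, 4, 5, 6}.

5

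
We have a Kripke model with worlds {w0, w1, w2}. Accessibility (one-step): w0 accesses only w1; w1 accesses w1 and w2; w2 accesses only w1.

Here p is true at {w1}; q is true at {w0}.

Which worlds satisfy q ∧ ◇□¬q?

{w0}

w0: q is T, ◇□¬q is T. ✓
w1: q is F, ◇□¬q is T. ✗
w2: q is F, ◇□¬q is T. ✗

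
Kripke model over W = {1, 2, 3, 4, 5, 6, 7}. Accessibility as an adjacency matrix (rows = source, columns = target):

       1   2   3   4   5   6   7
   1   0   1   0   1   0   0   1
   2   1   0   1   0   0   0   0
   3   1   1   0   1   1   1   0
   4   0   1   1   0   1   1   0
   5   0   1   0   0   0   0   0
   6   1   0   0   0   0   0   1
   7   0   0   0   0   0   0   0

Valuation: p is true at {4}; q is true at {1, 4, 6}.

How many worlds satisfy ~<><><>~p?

1

1: <><><>~p is T. ✗
2: <><><>~p is T. ✗
3: <><><>~p is T. ✗
4: <><><>~p is T. ✗
5: <><><>~p is T. ✗
6: <><><>~p is T. ✗
7: <><><>~p is F. ✓
Satisfying worlds: {7}.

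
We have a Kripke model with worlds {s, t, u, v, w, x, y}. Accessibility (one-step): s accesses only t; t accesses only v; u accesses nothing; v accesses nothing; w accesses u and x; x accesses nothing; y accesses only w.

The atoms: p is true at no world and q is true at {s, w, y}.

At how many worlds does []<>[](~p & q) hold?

5

s: successors {t}; <>[](~p & q) there: t:T. ✓
t: successors {v}; <>[](~p & q) there: v:F. ✗
u: no successors, so []<>[](~p & q) holds vacuously. ✓
v: no successors, so []<>[](~p & q) holds vacuously. ✓
w: successors {u, x}; <>[](~p & q) there: u:F, x:F. ✗
x: no successors, so []<>[](~p & q) holds vacuously. ✓
y: successors {w}; <>[](~p & q) there: w:T. ✓
Satisfying worlds: {s, u, v, x, y}.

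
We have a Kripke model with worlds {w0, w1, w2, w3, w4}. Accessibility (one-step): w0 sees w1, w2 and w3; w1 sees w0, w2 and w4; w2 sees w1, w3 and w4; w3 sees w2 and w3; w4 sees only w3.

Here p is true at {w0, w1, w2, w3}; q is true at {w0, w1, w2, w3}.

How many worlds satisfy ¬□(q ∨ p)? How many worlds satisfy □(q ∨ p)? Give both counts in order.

For ¬□(q ∨ p):
w0: □(q ∨ p) is T. ✗
w1: □(q ∨ p) is F. ✓
w2: □(q ∨ p) is F. ✓
w3: □(q ∨ p) is T. ✗
w4: □(q ∨ p) is T. ✗
— 2 worlds.
For □(q ∨ p):
w0: successors {w1, w2, w3}; q ∨ p there: w1:T, w2:T, w3:T. ✓
w1: successors {w0, w2, w4}; q ∨ p there: w0:T, w2:T, w4:F. ✗
w2: successors {w1, w3, w4}; q ∨ p there: w1:T, w3:T, w4:F. ✗
w3: successors {w2, w3}; q ∨ p there: w2:T, w3:T. ✓
w4: successors {w3}; q ∨ p there: w3:T. ✓
— 3 worlds.

2 and 3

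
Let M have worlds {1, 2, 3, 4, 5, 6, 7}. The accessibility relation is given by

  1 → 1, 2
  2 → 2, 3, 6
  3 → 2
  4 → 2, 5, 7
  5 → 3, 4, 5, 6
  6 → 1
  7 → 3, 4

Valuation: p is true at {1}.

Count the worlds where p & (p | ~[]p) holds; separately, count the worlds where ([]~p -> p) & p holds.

1 and 1

For p & (p | ~[]p):
1: p is T, p | ~[]p is T. ✓
2: p is F, p | ~[]p is T. ✗
3: p is F, p | ~[]p is T. ✗
4: p is F, p | ~[]p is T. ✗
5: p is F, p | ~[]p is T. ✗
6: p is F, p | ~[]p is F. ✗
7: p is F, p | ~[]p is T. ✗
— 1 world.
For ([]~p -> p) & p:
1: []~p -> p is T, p is T. ✓
2: []~p -> p is F, p is F. ✗
3: []~p -> p is F, p is F. ✗
4: []~p -> p is F, p is F. ✗
5: []~p -> p is F, p is F. ✗
6: []~p -> p is T, p is F. ✗
7: []~p -> p is F, p is F. ✗
— 1 world.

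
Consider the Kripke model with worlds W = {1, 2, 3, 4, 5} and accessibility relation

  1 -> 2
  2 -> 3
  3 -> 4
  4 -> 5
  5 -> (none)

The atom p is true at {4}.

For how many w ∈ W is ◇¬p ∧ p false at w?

1: ◇¬p is T, p is F. ✗
2: ◇¬p is T, p is F. ✗
3: ◇¬p is F, p is F. ✗
4: ◇¬p is T, p is T. ✓
5: ◇¬p is F, p is F. ✗
Satisfying worlds: {4}.
So ◇¬p ∧ p fails at the other 4 worlds.

4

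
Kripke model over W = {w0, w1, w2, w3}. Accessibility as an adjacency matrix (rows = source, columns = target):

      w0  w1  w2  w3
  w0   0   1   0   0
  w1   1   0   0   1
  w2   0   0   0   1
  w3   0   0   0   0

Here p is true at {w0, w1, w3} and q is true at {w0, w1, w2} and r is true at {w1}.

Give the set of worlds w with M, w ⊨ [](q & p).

w0: successors {w1}; q & p there: w1:T. ✓
w1: successors {w0, w3}; q & p there: w0:T, w3:F. ✗
w2: successors {w3}; q & p there: w3:F. ✗
w3: no successors, so [](q & p) holds vacuously. ✓

{w0, w3}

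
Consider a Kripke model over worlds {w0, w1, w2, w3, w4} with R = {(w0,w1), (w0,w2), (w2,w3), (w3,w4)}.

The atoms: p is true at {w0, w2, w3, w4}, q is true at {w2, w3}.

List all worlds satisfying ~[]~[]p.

{w0, w2, w3}

w0: []~[]p is F. ✓
w1: []~[]p is T. ✗
w2: []~[]p is F. ✓
w3: []~[]p is F. ✓
w4: []~[]p is T. ✗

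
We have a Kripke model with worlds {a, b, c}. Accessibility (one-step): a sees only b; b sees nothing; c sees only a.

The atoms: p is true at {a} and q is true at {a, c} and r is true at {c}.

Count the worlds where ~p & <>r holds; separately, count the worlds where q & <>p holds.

0 and 1

For ~p & <>r:
a: ~p is F, <>r is F. ✗
b: ~p is T, <>r is F. ✗
c: ~p is T, <>r is F. ✗
— 0 worlds.
For q & <>p:
a: q is T, <>p is F. ✗
b: q is F, <>p is F. ✗
c: q is T, <>p is T. ✓
— 1 world.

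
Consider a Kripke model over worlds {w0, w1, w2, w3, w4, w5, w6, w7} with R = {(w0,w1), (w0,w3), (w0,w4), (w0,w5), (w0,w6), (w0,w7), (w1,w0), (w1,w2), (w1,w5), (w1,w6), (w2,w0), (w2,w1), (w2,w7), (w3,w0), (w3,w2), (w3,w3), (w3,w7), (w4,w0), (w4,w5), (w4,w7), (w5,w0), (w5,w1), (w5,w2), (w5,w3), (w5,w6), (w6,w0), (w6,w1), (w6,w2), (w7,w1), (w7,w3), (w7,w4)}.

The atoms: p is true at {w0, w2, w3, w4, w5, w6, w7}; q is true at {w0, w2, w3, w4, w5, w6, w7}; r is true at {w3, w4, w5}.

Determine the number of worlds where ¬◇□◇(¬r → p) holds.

w0: ◇□◇(¬r → p) is T. ✗
w1: ◇□◇(¬r → p) is T. ✗
w2: ◇□◇(¬r → p) is T. ✗
w3: ◇□◇(¬r → p) is T. ✗
w4: ◇□◇(¬r → p) is T. ✗
w5: ◇□◇(¬r → p) is T. ✗
w6: ◇□◇(¬r → p) is T. ✗
w7: ◇□◇(¬r → p) is T. ✗
Satisfying worlds: ∅.

0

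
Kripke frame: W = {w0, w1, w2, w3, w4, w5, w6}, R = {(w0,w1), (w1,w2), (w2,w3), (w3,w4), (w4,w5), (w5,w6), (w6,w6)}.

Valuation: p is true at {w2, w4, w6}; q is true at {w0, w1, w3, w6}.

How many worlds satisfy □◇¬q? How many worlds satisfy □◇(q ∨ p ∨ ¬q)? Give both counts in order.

3 and 7

For □◇¬q:
w0: successors {w1}; ◇¬q there: w1:T. ✓
w1: successors {w2}; ◇¬q there: w2:F. ✗
w2: successors {w3}; ◇¬q there: w3:T. ✓
w3: successors {w4}; ◇¬q there: w4:T. ✓
w4: successors {w5}; ◇¬q there: w5:F. ✗
w5: successors {w6}; ◇¬q there: w6:F. ✗
w6: successors {w6}; ◇¬q there: w6:F. ✗
— 3 worlds.
For □◇(q ∨ p ∨ ¬q):
w0: successors {w1}; ◇(q ∨ p ∨ ¬q) there: w1:T. ✓
w1: successors {w2}; ◇(q ∨ p ∨ ¬q) there: w2:T. ✓
w2: successors {w3}; ◇(q ∨ p ∨ ¬q) there: w3:T. ✓
w3: successors {w4}; ◇(q ∨ p ∨ ¬q) there: w4:T. ✓
w4: successors {w5}; ◇(q ∨ p ∨ ¬q) there: w5:T. ✓
w5: successors {w6}; ◇(q ∨ p ∨ ¬q) there: w6:T. ✓
w6: successors {w6}; ◇(q ∨ p ∨ ¬q) there: w6:T. ✓
— 7 worlds.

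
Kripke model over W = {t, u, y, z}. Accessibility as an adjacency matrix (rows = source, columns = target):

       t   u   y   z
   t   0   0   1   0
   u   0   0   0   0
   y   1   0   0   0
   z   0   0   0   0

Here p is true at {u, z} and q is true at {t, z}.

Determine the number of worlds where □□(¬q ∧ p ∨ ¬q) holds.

t: successors {y}; □(¬q ∧ p ∨ ¬q) there: y:F. ✗
u: no successors, so □□(¬q ∧ p ∨ ¬q) holds vacuously. ✓
y: successors {t}; □(¬q ∧ p ∨ ¬q) there: t:T. ✓
z: no successors, so □□(¬q ∧ p ∨ ¬q) holds vacuously. ✓
Satisfying worlds: {u, y, z}.

3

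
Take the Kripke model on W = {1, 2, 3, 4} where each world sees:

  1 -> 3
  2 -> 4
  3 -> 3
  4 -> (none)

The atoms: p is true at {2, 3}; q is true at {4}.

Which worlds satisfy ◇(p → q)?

{2}

1: successors {3}; p → q there: 3:F. ✗
2: successors {4}; p → q there: 4:T. ✓
3: successors {3}; p → q there: 3:F. ✗
4: no successors, so ◇(p → q) fails. ✗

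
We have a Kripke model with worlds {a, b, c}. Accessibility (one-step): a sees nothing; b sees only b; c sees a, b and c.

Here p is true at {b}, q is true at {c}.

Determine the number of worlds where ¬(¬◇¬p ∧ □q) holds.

a: ¬◇¬p ∧ □q is T. ✗
b: ¬◇¬p ∧ □q is F. ✓
c: ¬◇¬p ∧ □q is F. ✓
Satisfying worlds: {b, c}.

2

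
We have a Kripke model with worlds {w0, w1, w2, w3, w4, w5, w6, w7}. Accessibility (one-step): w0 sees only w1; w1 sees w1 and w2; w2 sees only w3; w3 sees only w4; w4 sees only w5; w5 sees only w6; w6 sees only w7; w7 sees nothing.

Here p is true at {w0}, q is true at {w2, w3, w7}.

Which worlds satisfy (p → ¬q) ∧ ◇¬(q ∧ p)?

{w0, w1, w2, w3, w4, w5, w6}

w0: p → ¬q is T, ◇¬(q ∧ p) is T. ✓
w1: p → ¬q is T, ◇¬(q ∧ p) is T. ✓
w2: p → ¬q is T, ◇¬(q ∧ p) is T. ✓
w3: p → ¬q is T, ◇¬(q ∧ p) is T. ✓
w4: p → ¬q is T, ◇¬(q ∧ p) is T. ✓
w5: p → ¬q is T, ◇¬(q ∧ p) is T. ✓
w6: p → ¬q is T, ◇¬(q ∧ p) is T. ✓
w7: p → ¬q is T, ◇¬(q ∧ p) is F. ✗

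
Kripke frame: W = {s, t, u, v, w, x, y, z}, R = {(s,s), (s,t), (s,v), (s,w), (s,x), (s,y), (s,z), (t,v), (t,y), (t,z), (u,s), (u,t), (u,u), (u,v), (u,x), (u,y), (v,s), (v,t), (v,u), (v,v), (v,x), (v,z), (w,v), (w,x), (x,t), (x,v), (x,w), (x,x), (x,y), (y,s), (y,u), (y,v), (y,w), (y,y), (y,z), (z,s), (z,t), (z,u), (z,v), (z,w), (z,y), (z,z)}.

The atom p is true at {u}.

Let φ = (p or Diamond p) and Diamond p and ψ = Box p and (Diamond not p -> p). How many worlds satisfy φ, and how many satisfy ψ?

For (p or Diamond p) and Diamond p:
s: p or Diamond p is F, Diamond p is F. ✗
t: p or Diamond p is F, Diamond p is F. ✗
u: p or Diamond p is T, Diamond p is T. ✓
v: p or Diamond p is T, Diamond p is T. ✓
w: p or Diamond p is F, Diamond p is F. ✗
x: p or Diamond p is F, Diamond p is F. ✗
y: p or Diamond p is T, Diamond p is T. ✓
z: p or Diamond p is T, Diamond p is T. ✓
— 4 worlds.
For Box p and (Diamond not p -> p):
s: Box p is F, Diamond not p -> p is F. ✗
t: Box p is F, Diamond not p -> p is F. ✗
u: Box p is F, Diamond not p -> p is T. ✗
v: Box p is F, Diamond not p -> p is F. ✗
w: Box p is F, Diamond not p -> p is F. ✗
x: Box p is F, Diamond not p -> p is F. ✗
y: Box p is F, Diamond not p -> p is F. ✗
z: Box p is F, Diamond not p -> p is F. ✗
— 0 worlds.

4 and 0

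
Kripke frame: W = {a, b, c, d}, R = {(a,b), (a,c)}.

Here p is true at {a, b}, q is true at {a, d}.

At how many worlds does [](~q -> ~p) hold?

3

a: successors {b, c}; ~q -> ~p there: b:F, c:T. ✗
b: no successors, so [](~q -> ~p) holds vacuously. ✓
c: no successors, so [](~q -> ~p) holds vacuously. ✓
d: no successors, so [](~q -> ~p) holds vacuously. ✓
Satisfying worlds: {b, c, d}.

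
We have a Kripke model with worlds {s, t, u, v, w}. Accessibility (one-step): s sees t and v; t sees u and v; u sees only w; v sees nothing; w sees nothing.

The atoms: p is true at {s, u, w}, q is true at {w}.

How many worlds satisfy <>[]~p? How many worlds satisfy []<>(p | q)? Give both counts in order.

3 and 2

For <>[]~p:
s: successors {t, v}; []~p there: t:F, v:T. ✓
t: successors {u, v}; []~p there: u:F, v:T. ✓
u: successors {w}; []~p there: w:T. ✓
v: no successors, so <>[]~p fails. ✗
w: no successors, so <>[]~p fails. ✗
— 3 worlds.
For []<>(p | q):
s: successors {t, v}; <>(p | q) there: t:T, v:F. ✗
t: successors {u, v}; <>(p | q) there: u:T, v:F. ✗
u: successors {w}; <>(p | q) there: w:F. ✗
v: no successors, so []<>(p | q) holds vacuously. ✓
w: no successors, so []<>(p | q) holds vacuously. ✓
— 2 worlds.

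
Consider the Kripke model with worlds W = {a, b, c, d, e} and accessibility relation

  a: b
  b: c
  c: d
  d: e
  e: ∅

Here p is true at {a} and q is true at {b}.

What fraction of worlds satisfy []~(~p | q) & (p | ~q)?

a: []~(~p | q) is F, p | ~q is T. ✗
b: []~(~p | q) is F, p | ~q is F. ✗
c: []~(~p | q) is F, p | ~q is T. ✗
d: []~(~p | q) is F, p | ~q is T. ✗
e: []~(~p | q) is T, p | ~q is T. ✓
That's 1 of 5 worlds, so 1/5.

1/5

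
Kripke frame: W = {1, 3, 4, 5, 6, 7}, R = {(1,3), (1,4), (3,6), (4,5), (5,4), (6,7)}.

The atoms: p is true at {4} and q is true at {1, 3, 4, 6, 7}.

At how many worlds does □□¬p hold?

1: successors {3, 4}; □¬p there: 3:T, 4:T. ✓
3: successors {6}; □¬p there: 6:T. ✓
4: successors {5}; □¬p there: 5:F. ✗
5: successors {4}; □¬p there: 4:T. ✓
6: successors {7}; □¬p there: 7:T. ✓
7: no successors, so □□¬p holds vacuously. ✓
Satisfying worlds: {1, 3, 5, 6, 7}.

5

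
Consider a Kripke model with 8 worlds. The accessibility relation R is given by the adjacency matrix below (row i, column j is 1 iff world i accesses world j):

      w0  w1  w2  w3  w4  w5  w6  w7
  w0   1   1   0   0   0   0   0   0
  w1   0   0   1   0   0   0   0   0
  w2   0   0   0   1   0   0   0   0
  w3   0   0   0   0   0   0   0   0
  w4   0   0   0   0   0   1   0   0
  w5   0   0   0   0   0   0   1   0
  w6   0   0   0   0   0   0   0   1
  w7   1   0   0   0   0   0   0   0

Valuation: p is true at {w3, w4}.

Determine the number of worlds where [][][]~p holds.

7

w0: successors {w0, w1}; [][]~p there: w0:T, w1:F. ✗
w1: successors {w2}; [][]~p there: w2:T. ✓
w2: successors {w3}; [][]~p there: w3:T. ✓
w3: no successors, so [][][]~p holds vacuously. ✓
w4: successors {w5}; [][]~p there: w5:T. ✓
w5: successors {w6}; [][]~p there: w6:T. ✓
w6: successors {w7}; [][]~p there: w7:T. ✓
w7: successors {w0}; [][]~p there: w0:T. ✓
Satisfying worlds: {w1, w2, w3, w4, w5, w6, w7}.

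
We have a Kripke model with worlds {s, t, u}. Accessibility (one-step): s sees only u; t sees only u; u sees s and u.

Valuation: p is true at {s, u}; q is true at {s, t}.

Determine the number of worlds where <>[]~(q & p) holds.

1

s: successors {u}; []~(q & p) there: u:F. ✗
t: successors {u}; []~(q & p) there: u:F. ✗
u: successors {s, u}; []~(q & p) there: s:T, u:F. ✓
Satisfying worlds: {u}.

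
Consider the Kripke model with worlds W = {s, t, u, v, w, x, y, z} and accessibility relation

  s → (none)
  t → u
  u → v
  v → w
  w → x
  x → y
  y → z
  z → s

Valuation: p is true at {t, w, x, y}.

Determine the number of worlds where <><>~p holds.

s: no successors, so <><>~p fails. ✗
t: successors {u}; <>~p there: u:T. ✓
u: successors {v}; <>~p there: v:F. ✗
v: successors {w}; <>~p there: w:F. ✗
w: successors {x}; <>~p there: x:F. ✗
x: successors {y}; <>~p there: y:T. ✓
y: successors {z}; <>~p there: z:T. ✓
z: successors {s}; <>~p there: s:F. ✗
Satisfying worlds: {t, x, y}.

3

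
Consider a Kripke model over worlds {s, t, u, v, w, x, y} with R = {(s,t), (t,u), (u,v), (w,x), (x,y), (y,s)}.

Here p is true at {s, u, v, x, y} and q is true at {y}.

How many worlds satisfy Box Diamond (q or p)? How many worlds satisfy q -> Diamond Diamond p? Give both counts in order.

For Box Diamond (q or p):
s: successors {t}; Diamond (q or p) there: t:T. ✓
t: successors {u}; Diamond (q or p) there: u:T. ✓
u: successors {v}; Diamond (q or p) there: v:F. ✗
v: no successors, so Box Diamond (q or p) holds vacuously. ✓
w: successors {x}; Diamond (q or p) there: x:T. ✓
x: successors {y}; Diamond (q or p) there: y:T. ✓
y: successors {s}; Diamond (q or p) there: s:F. ✗
— 5 worlds.
For q -> Diamond Diamond p:
s: q is F, Diamond Diamond p is T. ✓
t: q is F, Diamond Diamond p is T. ✓
u: q is F, Diamond Diamond p is F. ✓
v: q is F, Diamond Diamond p is F. ✓
w: q is F, Diamond Diamond p is T. ✓
x: q is F, Diamond Diamond p is T. ✓
y: q is T, Diamond Diamond p is F. ✗
— 6 worlds.

5 and 6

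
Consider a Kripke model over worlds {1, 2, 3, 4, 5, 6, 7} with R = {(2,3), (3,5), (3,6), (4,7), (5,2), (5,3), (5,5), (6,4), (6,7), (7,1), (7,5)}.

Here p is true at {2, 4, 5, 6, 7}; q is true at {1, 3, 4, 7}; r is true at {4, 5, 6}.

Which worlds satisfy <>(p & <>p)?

1: no successors, so <>(p & <>p) fails. ✗
2: successors {3}; p & <>p there: 3:F. ✗
3: successors {5, 6}; p & <>p there: 5:T, 6:T. ✓
4: successors {7}; p & <>p there: 7:T. ✓
5: successors {2, 3, 5}; p & <>p there: 2:F, 3:F, 5:T. ✓
6: successors {4, 7}; p & <>p there: 4:T, 7:T. ✓
7: successors {1, 5}; p & <>p there: 1:F, 5:T. ✓

{3, 4, 5, 6, 7}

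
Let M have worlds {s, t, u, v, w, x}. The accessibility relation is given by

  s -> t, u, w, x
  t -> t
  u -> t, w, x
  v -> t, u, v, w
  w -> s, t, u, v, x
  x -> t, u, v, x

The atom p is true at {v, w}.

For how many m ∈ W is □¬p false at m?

s: successors {t, u, w, x}; ¬p there: t:T, u:T, w:F, x:T. ✗
t: successors {t}; ¬p there: t:T. ✓
u: successors {t, w, x}; ¬p there: t:T, w:F, x:T. ✗
v: successors {t, u, v, w}; ¬p there: t:T, u:T, v:F, w:F. ✗
w: successors {s, t, u, v, x}; ¬p there: s:T, t:T, u:T, v:F, x:T. ✗
x: successors {t, u, v, x}; ¬p there: t:T, u:T, v:F, x:T. ✗
Satisfying worlds: {t}.
So □¬p fails at the other 5 worlds.

5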